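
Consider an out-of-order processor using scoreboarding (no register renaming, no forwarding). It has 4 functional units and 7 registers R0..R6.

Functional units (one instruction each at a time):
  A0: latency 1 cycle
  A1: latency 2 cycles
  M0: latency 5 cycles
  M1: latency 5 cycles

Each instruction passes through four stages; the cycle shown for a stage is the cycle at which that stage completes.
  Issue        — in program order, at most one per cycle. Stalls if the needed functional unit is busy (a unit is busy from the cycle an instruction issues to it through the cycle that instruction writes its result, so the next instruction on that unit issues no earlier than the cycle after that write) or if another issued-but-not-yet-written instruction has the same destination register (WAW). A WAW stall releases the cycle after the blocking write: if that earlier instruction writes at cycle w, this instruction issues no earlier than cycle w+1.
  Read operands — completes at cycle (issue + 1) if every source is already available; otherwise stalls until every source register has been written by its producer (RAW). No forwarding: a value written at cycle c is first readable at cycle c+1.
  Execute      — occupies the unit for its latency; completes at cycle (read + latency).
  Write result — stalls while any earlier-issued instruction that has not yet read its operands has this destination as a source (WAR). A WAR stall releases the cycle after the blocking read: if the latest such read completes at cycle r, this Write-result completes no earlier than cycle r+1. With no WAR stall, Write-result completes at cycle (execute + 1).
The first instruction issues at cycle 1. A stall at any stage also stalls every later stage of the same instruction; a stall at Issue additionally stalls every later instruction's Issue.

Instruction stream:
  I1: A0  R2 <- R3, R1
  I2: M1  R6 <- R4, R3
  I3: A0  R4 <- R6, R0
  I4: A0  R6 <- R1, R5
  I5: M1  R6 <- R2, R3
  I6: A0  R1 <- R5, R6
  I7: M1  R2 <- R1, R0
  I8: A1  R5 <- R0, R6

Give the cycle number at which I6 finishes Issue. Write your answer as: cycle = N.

cycle = 18

cycle 1: issue I1 (A0)
cycle 2: I1 read-ops | issue I2 (M1)
cycle 3: I1 finished on A0 | I2 read-ops
cycle 4: I1→R2
cycle 5: issue I3 (A0)
cycle 8: I2 finished on M1
cycle 9: I2→R6
cycle 10: I3 read-ops
cycle 11: I3 finished on A0
cycle 12: I3→R4
cycle 13: issue I4 (A0)
cycle 14: I4 read-ops
cycle 15: I4 finished on A0
cycle 16: I4→R6
cycle 17: issue I5 (M1)
cycle 18: I5 read-ops | issue I6 (A0)
cycle 23: I5 finished on M1
cycle 24: I5→R6
cycle 25: I6 read-ops | issue I7 (M1)
cycle 26: I6 finished on A0 | issue I8 (A1)
cycle 27: I6→R1 | I8 read-ops
cycle 28: I7 read-ops
cycle 29: I8 finished on A1
cycle 30: I8→R5
cycle 33: I7 finished on M1
cycle 34: I7→R2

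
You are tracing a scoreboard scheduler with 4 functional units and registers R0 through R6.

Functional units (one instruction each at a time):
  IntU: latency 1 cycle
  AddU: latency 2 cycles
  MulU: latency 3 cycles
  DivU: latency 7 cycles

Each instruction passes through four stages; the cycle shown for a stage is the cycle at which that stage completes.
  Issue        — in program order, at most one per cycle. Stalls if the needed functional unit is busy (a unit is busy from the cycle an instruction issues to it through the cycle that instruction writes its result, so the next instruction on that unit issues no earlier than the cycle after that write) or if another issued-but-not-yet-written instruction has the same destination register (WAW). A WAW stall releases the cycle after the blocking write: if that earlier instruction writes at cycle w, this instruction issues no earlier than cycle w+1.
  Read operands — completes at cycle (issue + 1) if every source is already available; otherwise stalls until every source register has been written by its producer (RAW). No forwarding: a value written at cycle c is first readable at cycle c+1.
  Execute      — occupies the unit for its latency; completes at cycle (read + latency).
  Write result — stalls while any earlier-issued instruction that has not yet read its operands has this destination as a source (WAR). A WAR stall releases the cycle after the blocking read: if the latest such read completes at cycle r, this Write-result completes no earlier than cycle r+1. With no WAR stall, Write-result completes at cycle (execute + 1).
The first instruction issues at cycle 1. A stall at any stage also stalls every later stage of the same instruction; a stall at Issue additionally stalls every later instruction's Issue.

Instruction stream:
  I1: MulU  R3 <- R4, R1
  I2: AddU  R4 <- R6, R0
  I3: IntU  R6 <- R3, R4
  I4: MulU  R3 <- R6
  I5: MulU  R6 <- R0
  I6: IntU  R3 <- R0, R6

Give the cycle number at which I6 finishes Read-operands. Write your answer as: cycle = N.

I1: IS=1 RO=2 EX=5 WR=6
I2: IS=2 RO=3 EX=5 WR=6
I3: IS=3 RO=7 EX=8 WR=9  [RAW R3: wait I1 write@6; RAW R4: wait I2 write@6]
I4: IS=7 RO=10 EX=13 WR=14  [struct: MulU busy until I1 writes@6; RAW R6: wait I3 write@9]
I5: IS=15 RO=16 EX=19 WR=20  [struct: MulU busy until I4 writes@14]
I6: IS=16 RO=21 EX=22 WR=23  [RAW R6: wait I5 write@20]

cycle = 21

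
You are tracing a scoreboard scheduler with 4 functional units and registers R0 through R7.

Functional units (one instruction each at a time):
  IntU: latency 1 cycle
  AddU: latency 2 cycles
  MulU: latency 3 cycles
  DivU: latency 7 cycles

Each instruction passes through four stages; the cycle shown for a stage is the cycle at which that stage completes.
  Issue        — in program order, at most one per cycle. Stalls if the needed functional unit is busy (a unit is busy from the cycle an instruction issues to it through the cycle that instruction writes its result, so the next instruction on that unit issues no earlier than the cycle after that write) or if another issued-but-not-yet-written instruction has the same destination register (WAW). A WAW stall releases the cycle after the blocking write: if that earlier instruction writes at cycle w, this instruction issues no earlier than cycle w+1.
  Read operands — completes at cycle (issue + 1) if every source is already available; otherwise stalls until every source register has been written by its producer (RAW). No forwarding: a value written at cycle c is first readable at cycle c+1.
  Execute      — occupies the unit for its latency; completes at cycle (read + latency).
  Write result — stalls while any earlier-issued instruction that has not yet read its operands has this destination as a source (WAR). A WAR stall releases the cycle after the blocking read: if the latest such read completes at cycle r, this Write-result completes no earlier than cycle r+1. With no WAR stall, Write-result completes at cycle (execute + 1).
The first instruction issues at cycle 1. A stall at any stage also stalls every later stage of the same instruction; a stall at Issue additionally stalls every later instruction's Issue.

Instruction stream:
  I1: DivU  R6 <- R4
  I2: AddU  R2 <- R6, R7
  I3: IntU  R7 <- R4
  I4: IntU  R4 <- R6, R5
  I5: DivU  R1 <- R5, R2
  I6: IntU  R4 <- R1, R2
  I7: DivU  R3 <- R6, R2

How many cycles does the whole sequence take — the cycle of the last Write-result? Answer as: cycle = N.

cycle = 33

1) issue 1, read 2, done 9, write 10
2) issue 2, read 11, done 13, write 14  <RAW R6: wait I1 write@10>
3) issue 3, read 4, done 5, write 12  <WAR R7: wait I2 read@11>
4) issue 13, read 14, done 15, write 16  <struct: IntU busy until I3 writes@12>
5) issue 14, read 15, done 22, write 23
6) issue 17, read 24, done 25, write 26  <struct: IntU busy until I4 writes@16 / RAW R1: wait I5 write@23>
7) issue 24, read 25, done 32, write 33  <struct: DivU busy until I5 writes@23>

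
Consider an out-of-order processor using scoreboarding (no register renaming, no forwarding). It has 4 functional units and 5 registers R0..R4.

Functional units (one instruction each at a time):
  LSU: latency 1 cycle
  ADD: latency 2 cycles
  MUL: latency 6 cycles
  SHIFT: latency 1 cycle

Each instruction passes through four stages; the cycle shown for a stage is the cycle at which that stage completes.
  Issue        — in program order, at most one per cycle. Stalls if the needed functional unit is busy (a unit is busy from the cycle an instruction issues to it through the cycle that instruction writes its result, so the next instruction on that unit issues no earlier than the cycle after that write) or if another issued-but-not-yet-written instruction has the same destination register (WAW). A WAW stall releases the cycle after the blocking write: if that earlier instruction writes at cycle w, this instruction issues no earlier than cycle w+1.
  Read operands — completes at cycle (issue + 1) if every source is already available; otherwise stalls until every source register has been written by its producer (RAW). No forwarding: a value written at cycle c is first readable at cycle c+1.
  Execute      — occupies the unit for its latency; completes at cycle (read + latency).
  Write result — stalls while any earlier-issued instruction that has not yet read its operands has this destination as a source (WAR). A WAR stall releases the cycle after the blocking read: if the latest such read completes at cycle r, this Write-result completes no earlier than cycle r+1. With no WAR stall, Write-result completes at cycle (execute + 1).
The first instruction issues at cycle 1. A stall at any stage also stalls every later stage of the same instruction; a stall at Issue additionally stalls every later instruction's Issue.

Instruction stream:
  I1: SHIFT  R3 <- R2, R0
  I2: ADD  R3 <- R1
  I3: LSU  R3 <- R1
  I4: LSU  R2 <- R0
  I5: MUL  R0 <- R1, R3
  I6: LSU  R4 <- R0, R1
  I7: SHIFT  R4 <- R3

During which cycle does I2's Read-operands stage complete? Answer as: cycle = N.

cycle 1: I1→SHIFT
cycle 2: I1 RO
cycle 3: I1 EX
cycle 4: I1 WR R3
cycle 5: I2→ADD
cycle 6: I2 RO
cycle 8: I2 EX
cycle 9: I2 WR R3
cycle 10: I3→LSU
cycle 11: I3 RO
cycle 12: I3 EX
cycle 13: I3 WR R3
cycle 14: I4→LSU
cycle 15: I4 RO, I5→MUL
cycle 16: I4 EX, I5 RO
cycle 17: I4 WR R2
cycle 18: I6→LSU
cycle 22: I5 EX
cycle 23: I5 WR R0
cycle 24: I6 RO
cycle 25: I6 EX
cycle 26: I6 WR R4
cycle 27: I7→SHIFT
cycle 28: I7 RO
cycle 29: I7 EX
cycle 30: I7 WR R4

cycle = 6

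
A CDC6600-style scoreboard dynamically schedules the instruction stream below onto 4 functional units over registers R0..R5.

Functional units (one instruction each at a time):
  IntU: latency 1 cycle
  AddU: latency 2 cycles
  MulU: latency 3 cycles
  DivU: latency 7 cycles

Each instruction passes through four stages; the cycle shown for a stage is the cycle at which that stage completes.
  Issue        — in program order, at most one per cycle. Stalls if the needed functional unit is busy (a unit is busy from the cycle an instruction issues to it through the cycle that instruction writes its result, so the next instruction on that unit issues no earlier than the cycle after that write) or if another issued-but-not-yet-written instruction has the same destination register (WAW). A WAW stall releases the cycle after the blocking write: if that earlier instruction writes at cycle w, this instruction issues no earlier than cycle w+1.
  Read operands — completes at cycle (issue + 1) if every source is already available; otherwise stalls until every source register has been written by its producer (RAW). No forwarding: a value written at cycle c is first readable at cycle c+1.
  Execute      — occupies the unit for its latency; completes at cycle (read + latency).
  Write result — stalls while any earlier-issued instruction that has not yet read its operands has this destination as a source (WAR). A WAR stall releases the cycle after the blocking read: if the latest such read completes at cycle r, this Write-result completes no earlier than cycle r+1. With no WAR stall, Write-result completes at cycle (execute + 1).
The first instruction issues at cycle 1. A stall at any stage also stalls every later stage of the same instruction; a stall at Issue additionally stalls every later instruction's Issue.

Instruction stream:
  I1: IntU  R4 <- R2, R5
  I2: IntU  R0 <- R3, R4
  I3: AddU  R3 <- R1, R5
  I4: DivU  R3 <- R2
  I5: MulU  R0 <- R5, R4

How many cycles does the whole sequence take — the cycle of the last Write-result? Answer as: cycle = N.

[I1] 1/2/3/4
[I2] 5/6/7/8  (struct: IntU busy until I1 writes@4)
[I3] 6/7/9/10
[I4] 11/12/19/20  (WAW R3: wait I3 write@10)
[I5] 12/13/16/17

cycle = 20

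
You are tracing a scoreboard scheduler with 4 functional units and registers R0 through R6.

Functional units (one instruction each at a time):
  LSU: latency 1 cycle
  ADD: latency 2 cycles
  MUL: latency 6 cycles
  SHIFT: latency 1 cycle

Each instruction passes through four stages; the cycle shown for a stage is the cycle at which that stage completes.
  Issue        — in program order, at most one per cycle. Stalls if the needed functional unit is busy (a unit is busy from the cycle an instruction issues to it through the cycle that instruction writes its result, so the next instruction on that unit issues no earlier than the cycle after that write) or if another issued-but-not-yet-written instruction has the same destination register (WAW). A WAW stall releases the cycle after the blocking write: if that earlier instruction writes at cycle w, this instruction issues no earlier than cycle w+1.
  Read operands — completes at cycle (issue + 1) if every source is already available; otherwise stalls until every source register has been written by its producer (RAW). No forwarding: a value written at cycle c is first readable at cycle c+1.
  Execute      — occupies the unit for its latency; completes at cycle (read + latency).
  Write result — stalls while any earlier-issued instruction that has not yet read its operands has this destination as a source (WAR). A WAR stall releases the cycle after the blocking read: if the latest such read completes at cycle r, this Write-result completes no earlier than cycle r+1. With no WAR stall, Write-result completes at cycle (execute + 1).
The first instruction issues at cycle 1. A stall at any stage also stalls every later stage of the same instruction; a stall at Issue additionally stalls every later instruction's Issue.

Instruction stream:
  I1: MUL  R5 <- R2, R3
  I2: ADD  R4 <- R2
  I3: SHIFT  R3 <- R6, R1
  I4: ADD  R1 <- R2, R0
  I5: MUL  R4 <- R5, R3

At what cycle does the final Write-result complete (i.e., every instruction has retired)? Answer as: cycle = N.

cycle = 18

[I1] 1/2/8/9
[I2] 2/3/5/6
[I3] 3/4/5/6
[I4] 7/8/10/11  (struct: ADD busy until I2 writes@6)
[I5] 10/11/17/18  (struct: MUL busy until I1 writes@9)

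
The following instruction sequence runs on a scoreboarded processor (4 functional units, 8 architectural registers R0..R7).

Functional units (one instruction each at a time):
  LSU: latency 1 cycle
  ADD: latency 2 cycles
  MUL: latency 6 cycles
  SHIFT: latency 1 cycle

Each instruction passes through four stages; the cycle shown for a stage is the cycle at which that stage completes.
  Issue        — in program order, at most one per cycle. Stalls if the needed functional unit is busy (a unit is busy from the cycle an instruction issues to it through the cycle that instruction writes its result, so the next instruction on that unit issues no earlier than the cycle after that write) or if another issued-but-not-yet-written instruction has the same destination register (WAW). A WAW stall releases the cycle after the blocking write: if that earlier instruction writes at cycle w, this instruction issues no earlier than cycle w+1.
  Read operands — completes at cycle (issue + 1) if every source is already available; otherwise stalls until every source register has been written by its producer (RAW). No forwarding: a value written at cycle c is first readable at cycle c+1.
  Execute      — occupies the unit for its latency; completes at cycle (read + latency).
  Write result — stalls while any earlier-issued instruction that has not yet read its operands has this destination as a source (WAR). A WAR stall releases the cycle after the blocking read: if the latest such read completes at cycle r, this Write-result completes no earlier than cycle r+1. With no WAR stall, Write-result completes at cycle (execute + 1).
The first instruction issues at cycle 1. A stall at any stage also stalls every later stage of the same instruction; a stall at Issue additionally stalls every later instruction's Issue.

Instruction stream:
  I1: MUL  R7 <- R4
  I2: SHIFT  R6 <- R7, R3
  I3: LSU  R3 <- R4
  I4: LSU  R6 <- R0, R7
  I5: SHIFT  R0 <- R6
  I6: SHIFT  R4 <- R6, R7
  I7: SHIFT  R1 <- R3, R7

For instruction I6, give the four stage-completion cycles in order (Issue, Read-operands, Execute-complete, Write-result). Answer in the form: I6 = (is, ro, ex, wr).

[1] I1 issues→MUL
[2] I1 reads; I2 issues→SHIFT
[3] I3 issues→LSU
[4] I3 reads
[5] I3 exec-done
[8] I1 exec-done
[9] I1 writes R7
[10] I2 reads
[11] I2 exec-done; I3 writes R3
[12] I2 writes R6
[13] I4 issues→LSU
[14] I4 reads; I5 issues→SHIFT
[15] I4 exec-done
[16] I4 writes R6
[17] I5 reads
[18] I5 exec-done
[19] I5 writes R0
[20] I6 issues→SHIFT
[21] I6 reads
[22] I6 exec-done
[23] I6 writes R4
[24] I7 issues→SHIFT
[25] I7 reads
[26] I7 exec-done
[27] I7 writes R1

I6 = (20, 21, 22, 23)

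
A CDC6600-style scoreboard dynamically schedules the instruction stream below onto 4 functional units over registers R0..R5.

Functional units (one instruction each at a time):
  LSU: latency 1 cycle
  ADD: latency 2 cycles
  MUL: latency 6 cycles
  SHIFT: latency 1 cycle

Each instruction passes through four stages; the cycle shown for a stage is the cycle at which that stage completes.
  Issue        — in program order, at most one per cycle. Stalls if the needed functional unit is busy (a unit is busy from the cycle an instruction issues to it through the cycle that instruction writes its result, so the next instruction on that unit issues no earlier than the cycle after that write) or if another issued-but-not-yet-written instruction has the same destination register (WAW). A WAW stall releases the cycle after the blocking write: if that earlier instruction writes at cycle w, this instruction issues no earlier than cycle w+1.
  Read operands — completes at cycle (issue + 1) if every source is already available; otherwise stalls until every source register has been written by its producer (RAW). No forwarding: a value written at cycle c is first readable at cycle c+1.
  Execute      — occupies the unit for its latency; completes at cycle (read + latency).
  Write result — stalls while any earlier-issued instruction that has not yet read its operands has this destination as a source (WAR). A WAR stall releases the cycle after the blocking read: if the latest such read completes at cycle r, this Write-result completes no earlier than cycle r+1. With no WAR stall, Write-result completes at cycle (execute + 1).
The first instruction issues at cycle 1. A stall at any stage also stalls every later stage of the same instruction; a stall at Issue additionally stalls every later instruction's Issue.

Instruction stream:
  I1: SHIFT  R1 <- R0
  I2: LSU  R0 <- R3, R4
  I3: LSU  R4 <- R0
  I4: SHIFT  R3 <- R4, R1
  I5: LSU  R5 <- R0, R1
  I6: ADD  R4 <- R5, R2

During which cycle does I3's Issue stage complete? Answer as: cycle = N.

1) issue 1, read 2, done 3, write 4
2) issue 2, read 3, done 4, write 5
3) issue 6, read 7, done 8, write 9  <struct: LSU busy until I2 writes@5>
4) issue 7, read 10, done 11, write 12  <RAW R4: wait I3 write@9>
5) issue 10, read 11, done 12, write 13  <struct: LSU busy until I3 writes@9>
6) issue 11, read 14, done 16, write 17  <RAW R5: wait I5 write@13>

cycle = 6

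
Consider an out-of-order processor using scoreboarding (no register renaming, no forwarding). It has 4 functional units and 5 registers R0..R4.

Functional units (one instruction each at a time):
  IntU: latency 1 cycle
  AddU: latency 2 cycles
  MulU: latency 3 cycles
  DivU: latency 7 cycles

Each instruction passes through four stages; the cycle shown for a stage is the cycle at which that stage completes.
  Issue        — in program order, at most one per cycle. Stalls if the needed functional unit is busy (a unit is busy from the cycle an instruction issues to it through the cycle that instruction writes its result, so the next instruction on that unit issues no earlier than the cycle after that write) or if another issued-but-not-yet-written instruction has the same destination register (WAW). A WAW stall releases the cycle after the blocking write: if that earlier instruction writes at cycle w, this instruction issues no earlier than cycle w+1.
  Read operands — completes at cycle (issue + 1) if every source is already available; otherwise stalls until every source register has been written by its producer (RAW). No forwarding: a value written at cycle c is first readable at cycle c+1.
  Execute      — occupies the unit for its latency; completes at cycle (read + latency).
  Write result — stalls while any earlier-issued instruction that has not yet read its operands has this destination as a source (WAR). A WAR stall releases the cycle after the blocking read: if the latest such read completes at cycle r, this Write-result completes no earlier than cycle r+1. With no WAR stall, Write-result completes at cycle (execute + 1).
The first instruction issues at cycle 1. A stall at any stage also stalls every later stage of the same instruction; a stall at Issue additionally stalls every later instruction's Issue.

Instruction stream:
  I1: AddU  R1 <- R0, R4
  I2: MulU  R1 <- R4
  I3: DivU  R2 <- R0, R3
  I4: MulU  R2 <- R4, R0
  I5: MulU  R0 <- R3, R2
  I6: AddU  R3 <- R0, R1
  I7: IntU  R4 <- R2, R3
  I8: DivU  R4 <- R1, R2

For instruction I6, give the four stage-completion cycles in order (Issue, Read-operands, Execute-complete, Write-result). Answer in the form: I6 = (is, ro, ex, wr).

I6 = (24, 29, 31, 32)

t=1  I1 dispatched to AddU
t=2  I1 operands ready
t=4  I1 complete
t=5  R1←I1
t=6  I2 dispatched to MulU
t=7  I2 operands ready | I3 dispatched to DivU
t=8  I3 operands ready
t=10  I2 complete
t=11  R1←I2
t=15  I3 complete
t=16  R2←I3
t=17  I4 dispatched to MulU
t=18  I4 operands ready
t=21  I4 complete
t=22  R2←I4
t=23  I5 dispatched to MulU
t=24  I5 operands ready | I6 dispatched to AddU
t=25  I7 dispatched to IntU
t=27  I5 complete
t=28  R0←I5
t=29  I6 operands ready
t=31  I6 complete
t=32  R3←I6
t=33  I7 operands ready
t=34  I7 complete
t=35  R4←I7
t=36  I8 dispatched to DivU
t=37  I8 operands ready
t=44  I8 complete
t=45  R4←I8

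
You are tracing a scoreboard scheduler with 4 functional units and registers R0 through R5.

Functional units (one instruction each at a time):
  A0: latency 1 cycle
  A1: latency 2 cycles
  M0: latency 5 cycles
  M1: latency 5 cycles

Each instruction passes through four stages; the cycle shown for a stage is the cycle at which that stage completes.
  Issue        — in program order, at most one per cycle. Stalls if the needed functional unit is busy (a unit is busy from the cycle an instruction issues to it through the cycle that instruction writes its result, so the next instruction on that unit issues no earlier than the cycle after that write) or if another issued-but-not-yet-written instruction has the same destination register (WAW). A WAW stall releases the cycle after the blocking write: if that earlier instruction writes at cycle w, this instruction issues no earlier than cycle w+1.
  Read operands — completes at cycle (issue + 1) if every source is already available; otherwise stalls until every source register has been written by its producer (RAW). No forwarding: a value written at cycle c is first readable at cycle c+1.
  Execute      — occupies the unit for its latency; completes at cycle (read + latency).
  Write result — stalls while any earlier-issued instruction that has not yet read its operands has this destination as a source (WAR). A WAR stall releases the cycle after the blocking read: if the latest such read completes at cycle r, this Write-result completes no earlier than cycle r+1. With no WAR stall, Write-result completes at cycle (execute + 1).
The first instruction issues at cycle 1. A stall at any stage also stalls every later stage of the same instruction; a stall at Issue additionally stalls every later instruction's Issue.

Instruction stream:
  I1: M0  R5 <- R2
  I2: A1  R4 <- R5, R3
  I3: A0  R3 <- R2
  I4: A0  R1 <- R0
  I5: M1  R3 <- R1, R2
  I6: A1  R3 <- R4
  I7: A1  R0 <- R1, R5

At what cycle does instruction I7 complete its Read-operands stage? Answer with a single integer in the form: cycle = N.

cycle = 28

I1: IS=1 RO=2 EX=7 WR=8
I2: IS=2 RO=9 EX=11 WR=12  [RAW R5: wait I1 write@8]
I3: IS=3 RO=4 EX=5 WR=10  [WAR R3: wait I2 read@9]
I4: IS=11 RO=12 EX=13 WR=14  [struct: A0 busy until I3 writes@10]
I5: IS=12 RO=15 EX=20 WR=21  [RAW R1: wait I4 write@14]
I6: IS=22 RO=23 EX=25 WR=26  [WAW R3: wait I5 write@21]
I7: IS=27 RO=28 EX=30 WR=31  [struct: A1 busy until I6 writes@26]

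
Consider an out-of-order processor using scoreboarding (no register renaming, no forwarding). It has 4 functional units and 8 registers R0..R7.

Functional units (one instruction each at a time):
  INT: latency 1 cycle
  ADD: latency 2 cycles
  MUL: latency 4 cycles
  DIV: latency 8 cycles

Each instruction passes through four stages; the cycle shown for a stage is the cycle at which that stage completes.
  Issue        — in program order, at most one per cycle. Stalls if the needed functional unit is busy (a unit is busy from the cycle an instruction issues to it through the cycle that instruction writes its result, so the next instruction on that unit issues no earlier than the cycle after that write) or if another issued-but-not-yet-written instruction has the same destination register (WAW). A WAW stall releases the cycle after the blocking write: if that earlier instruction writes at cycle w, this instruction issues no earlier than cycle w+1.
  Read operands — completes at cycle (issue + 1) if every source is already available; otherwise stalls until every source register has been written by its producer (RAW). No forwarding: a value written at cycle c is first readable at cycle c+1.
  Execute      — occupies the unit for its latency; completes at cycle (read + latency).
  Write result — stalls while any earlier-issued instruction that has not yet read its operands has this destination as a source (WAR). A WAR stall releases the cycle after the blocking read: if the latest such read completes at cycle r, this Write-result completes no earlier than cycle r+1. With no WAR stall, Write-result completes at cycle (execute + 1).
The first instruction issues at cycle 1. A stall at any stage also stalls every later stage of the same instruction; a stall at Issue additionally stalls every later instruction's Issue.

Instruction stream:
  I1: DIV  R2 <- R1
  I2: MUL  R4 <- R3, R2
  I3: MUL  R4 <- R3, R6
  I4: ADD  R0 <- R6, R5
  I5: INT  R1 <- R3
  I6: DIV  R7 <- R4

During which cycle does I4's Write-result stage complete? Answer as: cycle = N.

[1] I1→DIV
[2] I1 RO; I2→MUL
[10] I1 EX
[11] I1 WR R2
[12] I2 RO
[16] I2 EX
[17] I2 WR R4
[18] I3→MUL
[19] I3 RO; I4→ADD
[20] I4 RO; I5→INT
[21] I5 RO; I6→DIV
[22] I4 EX; I5 EX
[23] I3 EX; I4 WR R0; I5 WR R1
[24] I3 WR R4
[25] I6 RO
[33] I6 EX
[34] I6 WR R7

cycle = 23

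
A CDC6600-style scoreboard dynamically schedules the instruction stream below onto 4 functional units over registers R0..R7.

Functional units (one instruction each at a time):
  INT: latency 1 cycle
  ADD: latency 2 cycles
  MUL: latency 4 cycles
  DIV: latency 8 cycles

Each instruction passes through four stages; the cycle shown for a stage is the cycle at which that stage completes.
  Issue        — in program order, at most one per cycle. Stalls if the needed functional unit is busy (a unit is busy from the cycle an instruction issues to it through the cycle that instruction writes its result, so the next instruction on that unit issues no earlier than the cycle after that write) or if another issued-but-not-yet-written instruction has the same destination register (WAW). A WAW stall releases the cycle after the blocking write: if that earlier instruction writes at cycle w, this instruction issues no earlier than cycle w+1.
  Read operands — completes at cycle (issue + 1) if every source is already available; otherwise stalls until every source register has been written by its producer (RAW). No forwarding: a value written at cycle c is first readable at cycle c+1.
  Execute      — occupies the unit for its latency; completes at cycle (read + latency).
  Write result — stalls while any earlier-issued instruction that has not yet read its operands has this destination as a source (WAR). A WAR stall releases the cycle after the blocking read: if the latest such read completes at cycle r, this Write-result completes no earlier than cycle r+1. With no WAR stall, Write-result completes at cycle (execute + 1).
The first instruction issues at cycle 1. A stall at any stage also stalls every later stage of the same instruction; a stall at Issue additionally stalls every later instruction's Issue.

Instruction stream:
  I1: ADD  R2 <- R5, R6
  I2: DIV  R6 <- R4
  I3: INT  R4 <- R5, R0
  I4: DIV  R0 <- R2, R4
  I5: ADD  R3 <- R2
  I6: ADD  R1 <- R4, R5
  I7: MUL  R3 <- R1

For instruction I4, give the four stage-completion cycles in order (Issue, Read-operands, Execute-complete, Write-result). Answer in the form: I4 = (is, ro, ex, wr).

I4 = (13, 14, 22, 23)

cycle 1: issue I1 (ADD)
cycle 2: I1 read-ops · issue I2 (DIV)
cycle 3: I2 read-ops · issue I3 (INT)
cycle 4: I1 finished on ADD · I3 read-ops
cycle 5: I1→R2 · I3 finished on INT
cycle 6: I3→R4
cycle 11: I2 finished on DIV
cycle 12: I2→R6
cycle 13: issue I4 (DIV)
cycle 14: I4 read-ops · issue I5 (ADD)
cycle 15: I5 read-ops
cycle 17: I5 finished on ADD
cycle 18: I5→R3
cycle 19: issue I6 (ADD)
cycle 20: I6 read-ops · issue I7 (MUL)
cycle 22: I4 finished on DIV · I6 finished on ADD
cycle 23: I4→R0 · I6→R1
cycle 24: I7 read-ops
cycle 28: I7 finished on MUL
cycle 29: I7→R3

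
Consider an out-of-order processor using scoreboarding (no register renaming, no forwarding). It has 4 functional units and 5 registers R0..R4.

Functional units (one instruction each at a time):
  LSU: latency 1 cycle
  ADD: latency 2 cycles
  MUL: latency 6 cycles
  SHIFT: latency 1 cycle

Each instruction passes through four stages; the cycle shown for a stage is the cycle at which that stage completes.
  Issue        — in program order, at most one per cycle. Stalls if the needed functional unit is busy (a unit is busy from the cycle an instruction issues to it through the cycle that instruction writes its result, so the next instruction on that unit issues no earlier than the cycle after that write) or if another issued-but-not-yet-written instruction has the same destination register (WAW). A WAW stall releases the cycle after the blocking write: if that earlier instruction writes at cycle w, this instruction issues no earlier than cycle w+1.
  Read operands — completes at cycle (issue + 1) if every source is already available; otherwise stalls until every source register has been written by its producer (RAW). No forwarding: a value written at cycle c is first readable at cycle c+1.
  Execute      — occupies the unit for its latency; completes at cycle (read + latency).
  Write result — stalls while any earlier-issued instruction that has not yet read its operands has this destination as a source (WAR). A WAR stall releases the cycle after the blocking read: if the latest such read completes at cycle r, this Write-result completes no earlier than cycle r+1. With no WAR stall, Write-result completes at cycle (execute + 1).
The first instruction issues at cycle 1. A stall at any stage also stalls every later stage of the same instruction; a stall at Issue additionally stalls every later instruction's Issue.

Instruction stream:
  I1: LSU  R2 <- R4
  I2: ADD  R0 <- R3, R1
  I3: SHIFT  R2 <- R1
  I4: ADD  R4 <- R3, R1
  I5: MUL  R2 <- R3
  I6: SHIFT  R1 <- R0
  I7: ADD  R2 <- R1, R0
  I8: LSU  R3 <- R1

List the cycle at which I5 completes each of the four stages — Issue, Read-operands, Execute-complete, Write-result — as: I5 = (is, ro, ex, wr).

[I1] 1/2/3/4
[I2] 2/3/5/6
[I3] 5/6/7/8  (WAW R2: wait I1 write@4)
[I4] 7/8/10/11  (struct: ADD busy until I2 writes@6)
[I5] 9/10/16/17  (WAW R2: wait I3 write@8)
[I6] 10/11/12/13
[I7] 18/19/21/22  (WAW R2: wait I5 write@17)
[I8] 19/20/21/22

I5 = (9, 10, 16, 17)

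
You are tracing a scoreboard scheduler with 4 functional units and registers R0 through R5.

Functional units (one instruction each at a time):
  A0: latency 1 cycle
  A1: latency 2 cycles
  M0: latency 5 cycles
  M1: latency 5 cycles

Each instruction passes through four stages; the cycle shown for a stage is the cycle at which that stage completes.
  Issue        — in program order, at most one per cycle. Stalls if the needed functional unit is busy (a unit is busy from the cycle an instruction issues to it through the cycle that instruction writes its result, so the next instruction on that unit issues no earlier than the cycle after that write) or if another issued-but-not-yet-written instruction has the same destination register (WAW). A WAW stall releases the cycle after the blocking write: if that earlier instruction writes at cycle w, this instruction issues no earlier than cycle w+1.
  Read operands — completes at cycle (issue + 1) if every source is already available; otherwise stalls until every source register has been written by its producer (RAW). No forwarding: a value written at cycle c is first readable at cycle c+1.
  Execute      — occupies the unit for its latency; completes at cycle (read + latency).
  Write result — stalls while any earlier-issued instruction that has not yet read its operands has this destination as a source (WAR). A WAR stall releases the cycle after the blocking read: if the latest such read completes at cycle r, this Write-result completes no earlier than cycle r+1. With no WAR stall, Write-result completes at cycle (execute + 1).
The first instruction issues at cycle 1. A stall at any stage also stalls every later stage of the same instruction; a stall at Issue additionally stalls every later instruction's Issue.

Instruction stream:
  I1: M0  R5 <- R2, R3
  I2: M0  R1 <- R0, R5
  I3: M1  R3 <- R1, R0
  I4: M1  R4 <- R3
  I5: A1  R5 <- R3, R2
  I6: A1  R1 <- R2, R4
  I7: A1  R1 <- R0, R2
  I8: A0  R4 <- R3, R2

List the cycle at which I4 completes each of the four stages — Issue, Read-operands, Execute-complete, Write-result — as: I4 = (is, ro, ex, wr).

cycle 1: I1 issues→M0
cycle 2: I1 reads
cycle 7: I1 exec-done
cycle 8: I1 writes R5
cycle 9: I2 issues→M0
cycle 10: I2 reads, I3 issues→M1
cycle 15: I2 exec-done
cycle 16: I2 writes R1
cycle 17: I3 reads
cycle 22: I3 exec-done
cycle 23: I3 writes R3
cycle 24: I4 issues→M1
cycle 25: I4 reads, I5 issues→A1
cycle 26: I5 reads
cycle 28: I5 exec-done
cycle 29: I5 writes R5
cycle 30: I4 exec-done, I6 issues→A1
cycle 31: I4 writes R4
cycle 32: I6 reads
cycle 34: I6 exec-done
cycle 35: I6 writes R1
cycle 36: I7 issues→A1
cycle 37: I7 reads, I8 issues→A0
cycle 38: I8 reads
cycle 39: I7 exec-done, I8 exec-done
cycle 40: I7 writes R1, I8 writes R4

I4 = (24, 25, 30, 31)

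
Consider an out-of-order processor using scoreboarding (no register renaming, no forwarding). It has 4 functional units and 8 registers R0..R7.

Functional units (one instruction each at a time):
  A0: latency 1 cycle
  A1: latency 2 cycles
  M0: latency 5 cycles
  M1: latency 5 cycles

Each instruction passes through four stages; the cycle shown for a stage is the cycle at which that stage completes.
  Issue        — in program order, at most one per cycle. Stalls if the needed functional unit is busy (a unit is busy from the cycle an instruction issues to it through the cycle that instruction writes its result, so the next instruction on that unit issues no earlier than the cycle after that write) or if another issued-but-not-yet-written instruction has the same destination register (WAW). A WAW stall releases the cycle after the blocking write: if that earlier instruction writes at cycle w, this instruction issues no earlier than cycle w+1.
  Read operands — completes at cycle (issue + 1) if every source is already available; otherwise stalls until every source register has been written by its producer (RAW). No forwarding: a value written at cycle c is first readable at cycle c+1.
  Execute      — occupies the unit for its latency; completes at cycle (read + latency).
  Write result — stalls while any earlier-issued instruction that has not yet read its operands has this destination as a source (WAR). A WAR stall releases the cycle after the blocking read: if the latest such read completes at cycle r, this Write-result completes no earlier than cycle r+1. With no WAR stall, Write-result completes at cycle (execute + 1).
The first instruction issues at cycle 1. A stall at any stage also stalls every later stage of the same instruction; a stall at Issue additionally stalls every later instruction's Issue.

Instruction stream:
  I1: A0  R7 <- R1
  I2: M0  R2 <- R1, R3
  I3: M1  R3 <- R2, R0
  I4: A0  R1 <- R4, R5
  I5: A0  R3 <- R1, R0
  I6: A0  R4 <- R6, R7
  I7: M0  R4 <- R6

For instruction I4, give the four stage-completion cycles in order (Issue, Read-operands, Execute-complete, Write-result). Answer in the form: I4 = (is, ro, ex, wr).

  I1 | 1 | 2 | 3 | 4
  I2 | 2 | 3 | 8 | 9
  I3 | 3 | 10 | 15 | 16   RAW R2: wait I2 write@9
  I4 | 5 | 6 | 7 | 8   struct: A0 busy until I1 writes@4
  I5 | 17 | 18 | 19 | 20   WAW R3: wait I3 write@16
  I6 | 21 | 22 | 23 | 24   struct: A0 busy until I5 writes@20
  I7 | 25 | 26 | 31 | 32   WAW R4: wait I6 write@24

I4 = (5, 6, 7, 8)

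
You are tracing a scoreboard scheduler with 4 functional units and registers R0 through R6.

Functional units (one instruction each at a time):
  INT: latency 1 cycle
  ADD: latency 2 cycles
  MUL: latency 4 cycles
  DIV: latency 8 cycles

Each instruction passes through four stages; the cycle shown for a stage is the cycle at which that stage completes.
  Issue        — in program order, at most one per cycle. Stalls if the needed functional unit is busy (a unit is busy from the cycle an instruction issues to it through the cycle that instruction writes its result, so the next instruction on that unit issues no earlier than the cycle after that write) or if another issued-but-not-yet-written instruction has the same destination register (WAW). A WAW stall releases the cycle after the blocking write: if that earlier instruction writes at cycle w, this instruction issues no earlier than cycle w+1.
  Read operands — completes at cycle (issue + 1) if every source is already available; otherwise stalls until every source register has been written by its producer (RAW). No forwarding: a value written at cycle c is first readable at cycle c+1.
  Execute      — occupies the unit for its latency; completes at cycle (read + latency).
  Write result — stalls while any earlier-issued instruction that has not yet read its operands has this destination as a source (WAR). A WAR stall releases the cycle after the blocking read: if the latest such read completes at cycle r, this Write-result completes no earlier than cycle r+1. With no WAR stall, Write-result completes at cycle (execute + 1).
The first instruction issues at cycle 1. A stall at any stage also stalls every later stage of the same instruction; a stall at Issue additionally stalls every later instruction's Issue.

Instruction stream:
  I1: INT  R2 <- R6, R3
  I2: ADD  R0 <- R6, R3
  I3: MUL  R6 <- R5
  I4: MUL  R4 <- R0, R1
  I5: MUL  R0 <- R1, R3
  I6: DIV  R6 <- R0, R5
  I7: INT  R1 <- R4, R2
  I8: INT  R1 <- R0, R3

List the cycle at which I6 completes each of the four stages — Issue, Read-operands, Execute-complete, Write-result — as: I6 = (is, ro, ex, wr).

I6 = (18, 24, 32, 33)

[1] I1→INT
[2] I1 RO | I2→ADD
[3] I1 EX | I2 RO | I3→MUL
[4] I1 WR R2 | I3 RO
[5] I2 EX
[6] I2 WR R0
[8] I3 EX
[9] I3 WR R6
[10] I4→MUL
[11] I4 RO
[15] I4 EX
[16] I4 WR R4
[17] I5→MUL
[18] I5 RO | I6→DIV
[19] I7→INT
[20] I7 RO
[21] I7 EX
[22] I5 EX | I7 WR R1
[23] I5 WR R0 | I8→INT
[24] I6 RO | I8 RO
[25] I8 EX
[26] I8 WR R1
[32] I6 EX
[33] I6 WR R6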